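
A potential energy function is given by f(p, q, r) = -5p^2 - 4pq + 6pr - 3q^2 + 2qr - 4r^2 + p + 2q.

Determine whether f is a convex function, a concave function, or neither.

f is quadratic, so its Hessian is the constant matrix H = [[-10, -4, 6], [-4, -6, 2], [6, 2, -8]].
Leading principal minors: -10, 44, -192.
Signs alternate −, +, − ⇒ H ≺ 0 ⇒ concave.

concave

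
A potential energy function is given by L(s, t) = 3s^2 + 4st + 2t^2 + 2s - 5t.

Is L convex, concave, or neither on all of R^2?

convex

L is quadratic, so its Hessian is the constant matrix H = [[6, 4], [4, 4]].
det(H) = 8, tr(H) = 10.
det(H) > 0 and tr(H) > 0, so H is positive definite everywhere: convex.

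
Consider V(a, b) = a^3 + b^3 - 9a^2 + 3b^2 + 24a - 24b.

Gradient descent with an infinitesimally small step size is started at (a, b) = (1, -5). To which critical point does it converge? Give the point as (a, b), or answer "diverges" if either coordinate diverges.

V is separable, so gradient descent decouples: a follows -∂V/∂a, b follows -∂V/∂b.
∂V/∂a = 3(a - 4)(a - 2); at a=1 this is 9, so a decreases.
∂V/∂b = 3(b - 2)(b + 4); at b=-5 this is 21, so b decreases.
The a-coordinate has no critical point in that direction and runs off to infinity.

diverges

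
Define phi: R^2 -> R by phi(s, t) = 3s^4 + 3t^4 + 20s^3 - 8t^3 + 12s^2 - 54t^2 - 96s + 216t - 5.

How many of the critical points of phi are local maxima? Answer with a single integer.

phi separates as a function of s plus a function of t, so ∇phi=0 decouples.
∂phi/∂s = 12(s - 1)(s + 2)(s + 4) = 0 at s ∈ {-4, -2, 1}; ∂phi/∂t = 12(t - 3)(t - 2)(t + 3) = 0 at t ∈ {-3, 2, 3}.
The Hessian is diagonal: diag(phi_ss, phi_tt). Second derivatives: phi_ss(-4)=120, phi_ss(-2)=-72, phi_ss(1)=180; phi_tt(-3)=360, phi_tt(2)=-60, phi_tt(3)=72.
Local maxima occur where both diagonal entries negative: (-2, 2). Count: 1.

1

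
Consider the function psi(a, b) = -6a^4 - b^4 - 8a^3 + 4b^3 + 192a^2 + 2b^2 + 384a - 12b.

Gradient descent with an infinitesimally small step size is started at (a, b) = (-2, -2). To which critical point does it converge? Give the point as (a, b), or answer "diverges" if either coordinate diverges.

diverges

psi is separable, so gradient descent decouples: a follows -∂psi/∂a, b follows -∂psi/∂b.
∂psi/∂a = -24(a - 4)(a + 1)(a + 4); at a=-2 this is -288, so a increases.
∂psi/∂b = -4(b - 3)(b - 1)(b + 1); at b=-2 this is 60, so b decreases.
The b-coordinate has no critical point in that direction and runs off to infinity.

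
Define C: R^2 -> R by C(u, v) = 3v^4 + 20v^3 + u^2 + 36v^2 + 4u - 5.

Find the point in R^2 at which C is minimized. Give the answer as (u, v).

(-2, 0)

C(u,v) separates as P(u) + Q(v) − 5, so its minimum is min P + min Q − 5.
P'(u) = 2u + 4 vanishes at u ∈ {-2}; Q'(v) = 12v(v + 2)(v + 3) vanishes at v ∈ {-3, -2, 0}.
Local minima of P (where P''>0): P(-2)=-4. Local minima of Q: Q(-3)=27, Q(0)=0.
So the global minimum of C is P(-2) + Q(0) − 5 = -4 + 0 − 5 = -9, attained at (-2, 0).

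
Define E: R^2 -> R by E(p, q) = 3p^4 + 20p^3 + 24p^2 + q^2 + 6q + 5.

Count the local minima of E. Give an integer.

2

E separates as a function of p plus a function of q, so ∇E=0 decouples.
∂E/∂p = 12p(p + 1)(p + 4) = 0 at p ∈ {-4, -1, 0}; ∂E/∂q = 2(q + 3) = 0 at q ∈ {-3}.
The Hessian is diagonal: diag(E_pp, E_qq). Second derivatives: E_pp(-4)=144, E_pp(-1)=-36, E_pp(0)=48; E_qq(-3)=2.
Local minima occur where both diagonal entries positive: (-4, -3), (0, -3). Count: 2.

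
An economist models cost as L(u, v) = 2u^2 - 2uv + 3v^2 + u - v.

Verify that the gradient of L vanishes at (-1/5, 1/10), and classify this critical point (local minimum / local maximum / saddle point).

∇L = (4u - 2v + 1, -2u + 6v - 1); substituting (-1/5, 1/10) gives ∇L = (0, 0), so (-1/5, 1/10) is indeed a critical point.
The Hessian of L is constant: H = [[4, -2], [-2, 6]].
det(H) = 4·6 − (-2)² = 20.
det(H) > 0 and tr(H) = 10 > 0, so H is positive definite and the point is a local minimum.

local minimum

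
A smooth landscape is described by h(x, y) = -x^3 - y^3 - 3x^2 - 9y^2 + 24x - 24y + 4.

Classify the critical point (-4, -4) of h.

The mixed partial ∂²h/∂x∂y is 0, so the Hessian at any point is diag(h_xx, h_yy) = diag(-6(x + 1), -6(y + 3)).
At (-4, -4): H = diag(18, 6).
Both eigenvalues are positive, so H is positive definite: a local minimum.

local minimum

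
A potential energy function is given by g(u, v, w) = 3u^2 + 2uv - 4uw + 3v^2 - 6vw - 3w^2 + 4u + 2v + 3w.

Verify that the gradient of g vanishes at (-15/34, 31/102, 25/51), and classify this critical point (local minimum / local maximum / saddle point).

saddle point

∇g = (6u + 2v - 4w + 4, 2u + 6v - 6w + 2, -4u - 6v - 6w + 3); substituting (-15/34, 31/102, 25/51) gives ∇g = (0, 0, 0), so (-15/34, 31/102, 25/51) is indeed a critical point.
The Hessian is constant: H = [[6, 2, -4], [2, 6, -6], [-4, -6, -6]].
Leading principal minors: Δ₁ = 6, Δ₂ = 32, Δ₃ = -408.
The minors fit neither the all-positive nor the alternating-sign pattern, so H is indefinite: a saddle point.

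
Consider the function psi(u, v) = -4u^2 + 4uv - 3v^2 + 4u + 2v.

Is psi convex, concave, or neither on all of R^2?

concave

psi is quadratic, so its Hessian is the constant matrix H = [[-8, 4], [4, -6]].
det(H) = 32, tr(H) = -14.
det(H) > 0 and tr(H) < 0, so H is negative definite everywhere: concave.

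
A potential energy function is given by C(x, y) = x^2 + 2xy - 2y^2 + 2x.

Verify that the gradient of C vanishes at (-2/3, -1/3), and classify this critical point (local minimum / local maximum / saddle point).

∇C = (2x + 2y + 2, 2x - 4y); substituting (-2/3, -1/3) gives ∇C = (0, 0), so (-2/3, -1/3) is indeed a critical point.
The Hessian of C is constant: H = [[2, 2], [2, -4]].
det(H) = 2·(-4) − 2² = -12.
Since det(H) < 0, H is indefinite and the critical point is a saddle point.

saddle point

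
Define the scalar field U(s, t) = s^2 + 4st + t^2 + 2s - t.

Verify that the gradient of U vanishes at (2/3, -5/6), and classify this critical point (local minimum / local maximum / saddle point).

saddle point

∇U = (2s + 4t + 2, 4s + 2t - 1); substituting (2/3, -5/6) gives ∇U = (0, 0), so (2/3, -5/6) is indeed a critical point.
The Hessian of U is constant: H = [[2, 4], [4, 2]].
det(H) = 2·2 − 4² = -12.
Since det(H) < 0, H is indefinite and the critical point is a saddle point.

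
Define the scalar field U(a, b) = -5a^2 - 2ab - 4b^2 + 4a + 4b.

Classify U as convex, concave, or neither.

concave

U is quadratic, so its Hessian is the constant matrix H = [[-10, -2], [-2, -8]].
det(H) = 76, tr(H) = -18.
det(H) > 0 and tr(H) < 0, so H is negative definite everywhere: concave.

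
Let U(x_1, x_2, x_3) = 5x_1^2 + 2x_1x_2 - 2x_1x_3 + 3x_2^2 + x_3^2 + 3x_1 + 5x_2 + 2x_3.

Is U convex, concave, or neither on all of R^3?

U is quadratic, so its Hessian is the constant matrix H = [[10, 2, -2], [2, 6, 0], [-2, 0, 2]].
Leading principal minors: 10, 56, 88.
All positive ⇒ H ≻ 0 ⇒ convex.

convex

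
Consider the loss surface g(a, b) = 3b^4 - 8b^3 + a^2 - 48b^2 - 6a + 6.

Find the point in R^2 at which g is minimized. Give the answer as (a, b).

g(a,b) separates as P(a) + Q(b) + 6, so its minimum is min P + min Q + 6.
P'(a) = 2a - 6 vanishes at a ∈ {3}; Q'(b) = 12b(b - 4)(b + 2) vanishes at b ∈ {-2, 0, 4}.
Local minima of P (where P''>0): P(3)=-9. Local minima of Q: Q(-2)=-80, Q(4)=-512.
So the global minimum of g is P(3) + Q(4) + 6 = -9 − 512 + 6 = -515, attained at (3, 4).

(3, 4)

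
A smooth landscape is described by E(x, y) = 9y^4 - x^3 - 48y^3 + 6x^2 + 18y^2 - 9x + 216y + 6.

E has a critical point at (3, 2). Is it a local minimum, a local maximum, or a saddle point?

local maximum

The mixed partial ∂²E/∂x∂y is 0, so the Hessian at any point is diag(E_xx, E_yy) = diag(6(-x + 2), 36(3y^2 - 8y + 1)).
At (3, 2): H = diag(-6, -108).
Both eigenvalues are negative, so H is negative definite: a local maximum.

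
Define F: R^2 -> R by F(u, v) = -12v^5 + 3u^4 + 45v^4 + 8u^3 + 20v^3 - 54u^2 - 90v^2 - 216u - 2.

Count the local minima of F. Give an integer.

4

F separates as a function of u plus a function of v, so ∇F=0 decouples.
∂F/∂u = 12(u - 3)(u + 2)(u + 3) = 0 at u ∈ {-3, -2, 3}; ∂F/∂v = -60v(v - 3)(v - 1)(v + 1) = 0 at v ∈ {-1, 0, 1, 3}.
The Hessian is diagonal: diag(F_uu, F_vv). Second derivatives: F_uu(-3)=72, F_uu(-2)=-60, F_uu(3)=360; F_vv(-1)=480, F_vv(0)=-180, F_vv(1)=240, F_vv(3)=-1440.
Local minima occur where both diagonal entries positive: (-3, -1), (-3, 1), (3, -1), (3, 1). Count: 4.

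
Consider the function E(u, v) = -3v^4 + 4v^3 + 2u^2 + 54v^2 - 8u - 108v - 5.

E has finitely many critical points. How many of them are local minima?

1

E separates as a function of u plus a function of v, so ∇E=0 decouples.
∂E/∂u = 4(u - 2) = 0 at u ∈ {2}; ∂E/∂v = -12(v - 3)(v - 1)(v + 3) = 0 at v ∈ {-3, 1, 3}.
The Hessian is diagonal: diag(E_uu, E_vv). Second derivatives: E_uu(2)=4; E_vv(-3)=-288, E_vv(1)=96, E_vv(3)=-144.
Local minima occur where both diagonal entries positive: (2, 1). Count: 1.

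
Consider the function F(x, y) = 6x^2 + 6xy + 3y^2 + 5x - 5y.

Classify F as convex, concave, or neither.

F is quadratic, so its Hessian is the constant matrix H = [[12, 6], [6, 6]].
det(H) = 36, tr(H) = 18.
det(H) > 0 and tr(H) > 0, so H is positive definite everywhere: convex.

convex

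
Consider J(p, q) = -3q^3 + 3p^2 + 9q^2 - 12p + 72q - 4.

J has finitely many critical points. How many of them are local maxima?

J separates as a function of p plus a function of q, so ∇J=0 decouples.
∂J/∂p = 6(p - 2) = 0 at p ∈ {2}; ∂J/∂q = -9(q - 4)(q + 2) = 0 at q ∈ {-2, 4}.
The Hessian is diagonal: diag(J_pp, J_qq). Second derivatives: J_pp(2)=6; J_qq(-2)=54, J_qq(4)=-54.
Local maxima occur where both diagonal entries negative: none. Count: 0.

0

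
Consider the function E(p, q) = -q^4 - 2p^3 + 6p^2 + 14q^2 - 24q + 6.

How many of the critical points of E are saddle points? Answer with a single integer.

3

E separates as a function of p plus a function of q, so ∇E=0 decouples.
∂E/∂p = -6p(p - 2) = 0 at p ∈ {0, 2}; ∂E/∂q = -4(q - 2)(q - 1)(q + 3) = 0 at q ∈ {-3, 1, 2}.
The Hessian is diagonal: diag(E_pp, E_qq). Second derivatives: E_pp(0)=12, E_pp(2)=-12; E_qq(-3)=-80, E_qq(1)=16, E_qq(2)=-20.
Saddle points occur where the two diagonal entries have opposite signs: (0, -3), (0, 2), (2, 1). Count: 3.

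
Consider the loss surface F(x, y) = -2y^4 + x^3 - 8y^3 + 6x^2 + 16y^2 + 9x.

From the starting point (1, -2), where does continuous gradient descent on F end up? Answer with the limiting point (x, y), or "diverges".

F is separable, so gradient descent decouples: x follows -∂F/∂x, y follows -∂F/∂y.
∂F/∂x = 3(x + 1)(x + 3); at x=1 this is 24, so x decreases.
∂F/∂y = -8y(y - 1)(y + 4); at y=-2 this is -96, so y increases.
x converges to its nearest critical value -1 (a local min of the x-part); y converges to 0. The iterate converges to (-1, 0).

(-1, 0)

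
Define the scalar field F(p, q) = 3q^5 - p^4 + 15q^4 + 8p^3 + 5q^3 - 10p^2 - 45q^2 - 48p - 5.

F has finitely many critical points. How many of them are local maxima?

F separates as a function of p plus a function of q, so ∇F=0 decouples.
∂F/∂p = -4(p - 4)(p - 3)(p + 1) = 0 at p ∈ {-1, 3, 4}; ∂F/∂q = 15q(q - 1)(q + 2)(q + 3) = 0 at q ∈ {-3, -2, 0, 1}.
The Hessian is diagonal: diag(F_pp, F_qq). Second derivatives: F_pp(-1)=-80, F_pp(3)=16, F_pp(4)=-20; F_qq(-3)=-180, F_qq(-2)=90, F_qq(0)=-90, F_qq(1)=180.
Local maxima occur where both diagonal entries negative: (-1, -3), (-1, 0), (4, -3), (4, 0). Count: 4.

4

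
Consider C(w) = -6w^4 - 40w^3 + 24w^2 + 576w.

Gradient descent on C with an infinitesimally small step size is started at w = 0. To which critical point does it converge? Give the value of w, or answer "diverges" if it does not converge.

-3

C'(w) = -24(w - 2)(w + 3)(w + 4), so C'(0) = 576.
Gradient descent moves in the -C' direction, i.e. w is decreasing.
The nearest critical point in that direction is w = -3, where C'' = 120 > 0 (a local minimum). The iterate converges there.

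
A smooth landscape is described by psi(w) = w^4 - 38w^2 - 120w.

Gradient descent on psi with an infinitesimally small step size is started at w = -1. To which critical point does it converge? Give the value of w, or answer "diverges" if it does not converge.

psi'(w) = 4(w - 5)(w + 2)(w + 3), so psi'(-1) = -48.
Gradient descent moves in the -psi' direction, i.e. w is increasing.
The nearest critical point in that direction is w = 5, where psi'' = 224 > 0 (a local minimum). The iterate converges there.

5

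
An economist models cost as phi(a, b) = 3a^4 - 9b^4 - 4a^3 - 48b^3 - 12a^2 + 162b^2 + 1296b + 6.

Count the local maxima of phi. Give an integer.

phi separates as a function of a plus a function of b, so ∇phi=0 decouples.
∂phi/∂a = 12a(a - 2)(a + 1) = 0 at a ∈ {-1, 0, 2}; ∂phi/∂b = -36(b - 3)(b + 3)(b + 4) = 0 at b ∈ {-4, -3, 3}.
The Hessian is diagonal: diag(phi_aa, phi_bb). Second derivatives: phi_aa(-1)=36, phi_aa(0)=-24, phi_aa(2)=72; phi_bb(-4)=-252, phi_bb(-3)=216, phi_bb(3)=-1512.
Local maxima occur where both diagonal entries negative: (0, -4), (0, 3). Count: 2.

2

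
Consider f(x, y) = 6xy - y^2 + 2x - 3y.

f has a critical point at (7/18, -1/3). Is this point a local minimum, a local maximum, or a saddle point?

saddle point

The Hessian of f is constant: H = [[0, 6], [6, -2]].
det(H) = 0·(-2) − 6² = -36.
Since det(H) < 0, H is indefinite and the critical point is a saddle point.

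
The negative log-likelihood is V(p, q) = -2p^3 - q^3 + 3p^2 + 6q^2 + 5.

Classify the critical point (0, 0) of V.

local minimum

The mixed partial ∂²V/∂p∂q is 0, so the Hessian at any point is diag(V_pp, V_qq) = diag(6(-2p + 1), 6(-q + 2)).
At (0, 0): H = diag(6, 12).
Both eigenvalues are positive, so H is positive definite: a local minimum.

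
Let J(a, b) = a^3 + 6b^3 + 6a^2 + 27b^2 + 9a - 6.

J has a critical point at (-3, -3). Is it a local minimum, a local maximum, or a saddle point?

local maximum

The mixed partial ∂²J/∂a∂b is 0, so the Hessian at any point is diag(J_aa, J_bb) = diag(6(a + 2), 18(2b + 3)).
At (-3, -3): H = diag(-6, -54).
Both eigenvalues are negative, so H is negative definite: a local maximum.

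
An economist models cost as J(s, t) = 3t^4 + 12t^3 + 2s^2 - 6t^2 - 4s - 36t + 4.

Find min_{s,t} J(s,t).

-25

J(s,t) separates as P(s) + Q(t) + 4, so its minimum is min P + min Q + 4.
P'(s) = 4s - 4 vanishes at s ∈ {1}; Q'(t) = 12(t - 1)(t + 1)(t + 3) vanishes at t ∈ {-3, -1, 1}.
Local minima of P (where P''>0): P(1)=-2. Local minima of Q: Q(-3)=-27, Q(1)=-27.
So the global minimum of J is P(1) + Q(-3) + 4 = -2 − 27 + 4 = -25, attained at (1, -3).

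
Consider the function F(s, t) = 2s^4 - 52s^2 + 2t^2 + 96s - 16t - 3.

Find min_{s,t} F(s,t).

-739

F(s,t) separates as P(s) + Q(t) − 3, so its minimum is min P + min Q − 3.
P'(s) = 8(s - 3)(s - 1)(s + 4) vanishes at s ∈ {-4, 1, 3}; Q'(t) = 4(t - 4) vanishes at t ∈ {4}.
Local minima of P (where P''>0): P(-4)=-704, P(3)=-18. Local minima of Q: Q(4)=-32.
So the global minimum of F is P(-4) + Q(4) − 3 = -704 − 32 − 3 = -739, attained at (-4, 4).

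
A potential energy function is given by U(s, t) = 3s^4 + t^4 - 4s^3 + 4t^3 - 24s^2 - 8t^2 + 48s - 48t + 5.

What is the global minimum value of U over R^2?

U(s,t) separates as P(s) + Q(t) + 5, so its minimum is min P + min Q + 5.
P'(s) = 12(s - 2)(s - 1)(s + 2) vanishes at s ∈ {-2, 1, 2}; Q'(t) = 4(t - 2)(t + 2)(t + 3) vanishes at t ∈ {-3, -2, 2}.
Local minima of P (where P''>0): P(-2)=-112, P(2)=16. Local minima of Q: Q(-3)=45, Q(2)=-80.
So the global minimum of U is P(-2) + Q(2) + 5 = -112 − 80 + 5 = -187, attained at (-2, 2).

-187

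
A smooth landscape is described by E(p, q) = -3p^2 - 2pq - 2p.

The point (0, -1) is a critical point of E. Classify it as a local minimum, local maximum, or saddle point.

The Hessian of E is constant: H = [[-6, -2], [-2, 0]].
det(H) = (-6)·0 − (-2)² = -4.
Since det(H) < 0, H is indefinite and the critical point is a saddle point.

saddle point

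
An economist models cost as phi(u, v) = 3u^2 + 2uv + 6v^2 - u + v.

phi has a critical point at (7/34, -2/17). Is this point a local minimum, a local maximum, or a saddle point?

local minimum

The Hessian of phi is constant: H = [[6, 2], [2, 12]].
det(H) = 6·12 − 2² = 68.
det(H) > 0 and tr(H) = 18 > 0, so H is positive definite and the point is a local minimum.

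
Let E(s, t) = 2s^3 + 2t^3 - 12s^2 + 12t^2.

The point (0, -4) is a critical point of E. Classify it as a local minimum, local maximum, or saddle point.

local maximum

The mixed partial ∂²E/∂s∂t is 0, so the Hessian at any point is diag(E_ss, E_tt) = diag(12(s - 2), 12(t + 2)).
At (0, -4): H = diag(-24, -24).
Both eigenvalues are negative, so H is negative definite: a local maximum.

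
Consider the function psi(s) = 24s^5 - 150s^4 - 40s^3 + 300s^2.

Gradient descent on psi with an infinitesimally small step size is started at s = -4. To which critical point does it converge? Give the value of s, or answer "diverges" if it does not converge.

psi'(s) = 120s(s - 5)(s - 1)(s + 1), so psi'(-4) = 64800.
Gradient descent moves in the -psi' direction, i.e. s is decreasing.
There is no critical point below s=-4, and psi' keeps the same sign, so the iterate runs off to −∞.

diverges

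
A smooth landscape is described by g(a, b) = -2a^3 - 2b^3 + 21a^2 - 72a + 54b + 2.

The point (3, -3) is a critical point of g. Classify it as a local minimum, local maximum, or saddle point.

local minimum

The mixed partial ∂²g/∂a∂b is 0, so the Hessian at any point is diag(g_aa, g_bb) = diag(6(-2a + 7), -12b).
At (3, -3): H = diag(6, 36).
Both eigenvalues are positive, so H is positive definite: a local minimum.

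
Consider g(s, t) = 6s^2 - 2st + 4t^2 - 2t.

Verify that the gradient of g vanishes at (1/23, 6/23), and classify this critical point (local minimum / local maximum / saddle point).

local minimum

∇g = (12s - 2t, -2s + 8t - 2); substituting (1/23, 6/23) gives ∇g = (0, 0), so (1/23, 6/23) is indeed a critical point.
The Hessian of g is constant: H = [[12, -2], [-2, 8]].
det(H) = 12·8 − (-2)² = 92.
det(H) > 0 and tr(H) = 20 > 0, so H is positive definite and the point is a local minimum.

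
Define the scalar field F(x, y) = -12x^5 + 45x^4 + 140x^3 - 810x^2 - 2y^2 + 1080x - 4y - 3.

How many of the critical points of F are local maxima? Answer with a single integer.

F separates as a function of x plus a function of y, so ∇F=0 decouples.
∂F/∂x = -60(x - 3)(x - 2)(x - 1)(x + 3) = 0 at x ∈ {-3, 1, 2, 3}; ∂F/∂y = -4(y + 1) = 0 at y ∈ {-1}.
The Hessian is diagonal: diag(F_xx, F_yy). Second derivatives: F_xx(-3)=7200, F_xx(1)=-480, F_xx(2)=300, F_xx(3)=-720; F_yy(-1)=-4.
Local maxima occur where both diagonal entries negative: (1, -1), (3, -1). Count: 2.

2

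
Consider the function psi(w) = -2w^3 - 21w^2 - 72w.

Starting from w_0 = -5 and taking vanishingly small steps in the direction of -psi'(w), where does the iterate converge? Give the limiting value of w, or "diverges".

psi'(w) = -6(w + 3)(w + 4), so psi'(-5) = -12.
Gradient descent moves in the -psi' direction, i.e. w is increasing.
The nearest critical point in that direction is w = -4, where psi'' = 6 > 0 (a local minimum). The iterate converges there.

-4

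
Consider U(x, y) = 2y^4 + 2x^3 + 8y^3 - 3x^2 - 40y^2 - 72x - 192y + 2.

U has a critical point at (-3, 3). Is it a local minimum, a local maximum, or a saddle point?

saddle point

The mixed partial ∂²U/∂x∂y is 0, so the Hessian at any point is diag(U_xx, U_yy) = diag(6(2x - 1), 8(3y^2 + 6y - 10)).
At (-3, 3): H = diag(-42, 280).
The eigenvalues have opposite signs, so H is indefinite: a saddle point.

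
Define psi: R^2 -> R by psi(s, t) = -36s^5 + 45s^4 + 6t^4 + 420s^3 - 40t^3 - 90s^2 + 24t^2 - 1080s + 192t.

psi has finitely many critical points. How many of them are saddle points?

psi separates as a function of s plus a function of t, so ∇psi=0 decouples.
∂psi/∂s = -180(s - 3)(s - 1)(s + 1)(s + 2) = 0 at s ∈ {-2, -1, 1, 3}; ∂psi/∂t = 24(t - 4)(t - 2)(t + 1) = 0 at t ∈ {-1, 2, 4}.
The Hessian is diagonal: diag(psi_ss, psi_tt). Second derivatives: psi_ss(-2)=2700, psi_ss(-1)=-1440, psi_ss(1)=2160, psi_ss(3)=-7200; psi_tt(-1)=360, psi_tt(2)=-144, psi_tt(4)=240.
Saddle points occur where the two diagonal entries have opposite signs: (-2, 2), (-1, -1), (-1, 4), (1, 2), (3, -1), (3, 4). Count: 6.

6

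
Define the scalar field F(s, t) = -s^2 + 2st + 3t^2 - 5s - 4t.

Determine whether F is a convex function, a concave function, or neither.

F is quadratic, so its Hessian is the constant matrix H = [[-2, 2], [2, 6]].
det(H) = -16, tr(H) = 4.
det(H) < 0, so H is indefinite: neither convex nor concave.

neither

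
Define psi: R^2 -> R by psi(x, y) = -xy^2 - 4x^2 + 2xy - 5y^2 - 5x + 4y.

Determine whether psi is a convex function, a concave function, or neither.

The term -xy^2 is cubic, so the Hessian is not constant.
∂²psi/∂y² = -2x - 10, which takes both signs as x varies (negative for sufficiently large x). A diagonal entry of the Hessian changing sign means the Hessian is neither positive- nor negative-semidefinite on all of R^2.

neither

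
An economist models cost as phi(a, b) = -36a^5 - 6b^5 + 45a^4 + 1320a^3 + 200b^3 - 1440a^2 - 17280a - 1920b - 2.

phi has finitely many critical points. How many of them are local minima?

phi separates as a function of a plus a function of b, so ∇phi=0 decouples.
∂phi/∂a = -180(a - 4)(a - 3)(a + 2)(a + 4) = 0 at a ∈ {-4, -2, 3, 4}; ∂phi/∂b = -30(b - 4)(b - 2)(b + 2)(b + 4) = 0 at b ∈ {-4, -2, 2, 4}.
The Hessian is diagonal: diag(phi_aa, phi_bb). Second derivatives: phi_aa(-4)=20160, phi_aa(-2)=-10800, phi_aa(3)=6300, phi_aa(4)=-8640; phi_bb(-4)=2880, phi_bb(-2)=-1440, phi_bb(2)=1440, phi_bb(4)=-2880.
Local minima occur where both diagonal entries positive: (-4, -4), (-4, 2), (3, -4), (3, 2). Count: 4.

4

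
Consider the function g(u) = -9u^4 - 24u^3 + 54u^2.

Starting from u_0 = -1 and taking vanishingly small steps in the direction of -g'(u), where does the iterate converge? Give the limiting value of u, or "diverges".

g'(u) = -36u(u - 1)(u + 3), so g'(-1) = -144.
Gradient descent moves in the -g' direction, i.e. u is increasing.
The nearest critical point in that direction is u = 0, where g'' = 108 > 0 (a local minimum). The iterate converges there.

0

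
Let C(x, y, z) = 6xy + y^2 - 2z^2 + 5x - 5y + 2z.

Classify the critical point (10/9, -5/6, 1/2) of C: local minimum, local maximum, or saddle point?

The Hessian is constant: H = [[0, 6, 0], [6, 2, 0], [0, 0, -4]].
Leading principal minors: Δ₁ = 0, Δ₂ = -36, Δ₃ = 144.
The minors fit neither the all-positive nor the alternating-sign pattern, so H is indefinite: a saddle point.

saddle point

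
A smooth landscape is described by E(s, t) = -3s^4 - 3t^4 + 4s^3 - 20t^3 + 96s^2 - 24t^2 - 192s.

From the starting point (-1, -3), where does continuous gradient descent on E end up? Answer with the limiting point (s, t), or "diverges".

E is separable, so gradient descent decouples: s follows -∂E/∂s, t follows -∂E/∂t.
∂E/∂s = -12(s - 4)(s - 1)(s + 4); at s=-1 this is -360, so s increases.
∂E/∂t = -12t(t + 1)(t + 4); at t=-3 this is -72, so t increases.
s converges to its nearest critical value 1 (a local min of the s-part); t converges to -1. The iterate converges to (1, -1).

(1, -1)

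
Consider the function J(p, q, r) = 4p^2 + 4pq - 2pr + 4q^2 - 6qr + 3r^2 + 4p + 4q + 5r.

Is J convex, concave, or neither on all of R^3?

J is quadratic, so its Hessian is the constant matrix H = [[8, 4, -2], [4, 8, -6], [-2, -6, 6]].
Leading principal minors: 8, 48, 64.
All positive ⇒ H ≻ 0 ⇒ convex.

convex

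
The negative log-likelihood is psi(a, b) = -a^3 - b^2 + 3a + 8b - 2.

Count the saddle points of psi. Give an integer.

1

psi separates as a function of a plus a function of b, so ∇psi=0 decouples.
∂psi/∂a = -3(a - 1)(a + 1) = 0 at a ∈ {-1, 1}; ∂psi/∂b = -2(b - 4) = 0 at b ∈ {4}.
The Hessian is diagonal: diag(psi_aa, psi_bb). Second derivatives: psi_aa(-1)=6, psi_aa(1)=-6; psi_bb(4)=-2.
Saddle points occur where the two diagonal entries have opposite signs: (-1, 4). Count: 1.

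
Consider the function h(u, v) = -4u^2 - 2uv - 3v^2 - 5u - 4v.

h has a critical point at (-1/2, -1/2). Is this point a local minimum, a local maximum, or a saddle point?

local maximum

The Hessian of h is constant: H = [[-8, -2], [-2, -6]].
det(H) = (-8)·(-6) − (-2)² = 44.
det(H) > 0 and tr(H) = -14 < 0, so H is negative definite and the point is a local maximum.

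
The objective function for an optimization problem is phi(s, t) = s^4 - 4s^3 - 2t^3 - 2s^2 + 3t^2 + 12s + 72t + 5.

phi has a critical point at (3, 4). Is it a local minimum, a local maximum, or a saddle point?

The mixed partial ∂²phi/∂s∂t is 0, so the Hessian at any point is diag(phi_ss, phi_tt) = diag(4(3s^2 - 6s - 1), 6(-2t + 1)).
At (3, 4): H = diag(32, -42).
The eigenvalues have opposite signs, so H is indefinite: a saddle point.

saddle point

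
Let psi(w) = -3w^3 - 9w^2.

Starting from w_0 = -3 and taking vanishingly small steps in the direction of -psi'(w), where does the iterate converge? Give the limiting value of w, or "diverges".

psi'(w) = -9w(w + 2), so psi'(-3) = -27.
Gradient descent moves in the -psi' direction, i.e. w is increasing.
The nearest critical point in that direction is w = -2, where psi'' = 18 > 0 (a local minimum). The iterate converges there.

-2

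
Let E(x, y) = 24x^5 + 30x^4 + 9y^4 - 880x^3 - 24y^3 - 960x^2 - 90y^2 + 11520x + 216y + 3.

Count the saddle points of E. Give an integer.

6

E separates as a function of x plus a function of y, so ∇E=0 decouples.
∂E/∂x = 120(x - 4)(x - 2)(x + 3)(x + 4) = 0 at x ∈ {-4, -3, 2, 4}; ∂E/∂y = 36(y - 3)(y - 1)(y + 2) = 0 at y ∈ {-2, 1, 3}.
The Hessian is diagonal: diag(E_xx, E_yy). Second derivatives: E_xx(-4)=-5760, E_xx(-3)=4200, E_xx(2)=-7200, E_xx(4)=13440; E_yy(-2)=540, E_yy(1)=-216, E_yy(3)=360.
Saddle points occur where the two diagonal entries have opposite signs: (-4, -2), (-4, 3), (-3, 1), (2, -2), (2, 3), (4, 1). Count: 6.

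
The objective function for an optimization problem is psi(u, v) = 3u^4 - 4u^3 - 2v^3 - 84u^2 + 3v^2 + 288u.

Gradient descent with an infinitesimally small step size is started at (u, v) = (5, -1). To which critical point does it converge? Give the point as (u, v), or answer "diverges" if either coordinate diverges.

psi is separable, so gradient descent decouples: u follows -∂psi/∂u, v follows -∂psi/∂v.
∂psi/∂u = 12(u - 3)(u - 2)(u + 4); at u=5 this is 648, so u decreases.
∂psi/∂v = -6v(v - 1); at v=-1 this is -12, so v increases.
u converges to its nearest critical value 3 (a local min of the u-part); v converges to 0. The iterate converges to (3, 0).

(3, 0)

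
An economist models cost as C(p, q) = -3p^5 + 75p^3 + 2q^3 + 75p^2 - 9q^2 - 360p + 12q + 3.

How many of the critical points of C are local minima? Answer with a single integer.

C separates as a function of p plus a function of q, so ∇C=0 decouples.
∂C/∂p = -15(p - 4)(p - 1)(p + 2)(p + 3) = 0 at p ∈ {-3, -2, 1, 4}; ∂C/∂q = 6(q - 2)(q - 1) = 0 at q ∈ {1, 2}.
The Hessian is diagonal: diag(C_pp, C_qq). Second derivatives: C_pp(-3)=420, C_pp(-2)=-270, C_pp(1)=540, C_pp(4)=-1890; C_qq(1)=-6, C_qq(2)=6.
Local minima occur where both diagonal entries positive: (-3, 2), (1, 2). Count: 2.

2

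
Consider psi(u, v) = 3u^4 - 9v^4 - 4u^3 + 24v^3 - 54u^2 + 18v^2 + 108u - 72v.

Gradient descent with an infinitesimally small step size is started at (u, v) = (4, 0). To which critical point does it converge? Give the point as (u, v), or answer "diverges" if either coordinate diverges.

psi is separable, so gradient descent decouples: u follows -∂psi/∂u, v follows -∂psi/∂v.
∂psi/∂u = 12(u - 3)(u - 1)(u + 3); at u=4 this is 252, so u decreases.
∂psi/∂v = -36(v - 2)(v - 1)(v + 1); at v=0 this is -72, so v increases.
u converges to its nearest critical value 3 (a local min of the u-part); v converges to 1. The iterate converges to (3, 1).

(3, 1)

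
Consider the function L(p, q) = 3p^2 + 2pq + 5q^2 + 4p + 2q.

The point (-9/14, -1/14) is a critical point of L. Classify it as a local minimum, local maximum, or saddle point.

local minimum

The Hessian of L is constant: H = [[6, 2], [2, 10]].
det(H) = 6·10 − 2² = 56.
det(H) > 0 and tr(H) = 16 > 0, so H is positive definite and the point is a local minimum.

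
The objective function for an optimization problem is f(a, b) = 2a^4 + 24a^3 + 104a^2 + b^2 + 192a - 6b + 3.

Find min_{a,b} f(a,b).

f(a,b) separates as P(a) + Q(b) + 3, so its minimum is min P + min Q + 3.
P'(a) = 8(a + 2)(a + 3)(a + 4) vanishes at a ∈ {-4, -3, -2}; Q'(b) = 2b - 6 vanishes at b ∈ {3}.
Local minima of P (where P''>0): P(-4)=-128, P(-2)=-128. Local minima of Q: Q(3)=-9.
So the global minimum of f is P(-4) + Q(3) + 3 = -128 − 9 + 3 = -134, attained at (-4, 3).

-134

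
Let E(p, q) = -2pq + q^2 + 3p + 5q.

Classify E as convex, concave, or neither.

E is quadratic, so its Hessian is the constant matrix H = [[0, -2], [-2, 2]].
det(H) = -4, tr(H) = 2.
det(H) < 0, so H is indefinite: neither convex nor concave.

neither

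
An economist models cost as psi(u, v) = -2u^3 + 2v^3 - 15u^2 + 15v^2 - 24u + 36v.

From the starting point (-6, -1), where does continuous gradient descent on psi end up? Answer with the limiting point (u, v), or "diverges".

(-4, -2)

psi is separable, so gradient descent decouples: u follows -∂psi/∂u, v follows -∂psi/∂v.
∂psi/∂u = -6(u + 1)(u + 4); at u=-6 this is -60, so u increases.
∂psi/∂v = 6(v + 2)(v + 3); at v=-1 this is 12, so v decreases.
u converges to its nearest critical value -4 (a local min of the u-part); v converges to -2. The iterate converges to (-4, -2).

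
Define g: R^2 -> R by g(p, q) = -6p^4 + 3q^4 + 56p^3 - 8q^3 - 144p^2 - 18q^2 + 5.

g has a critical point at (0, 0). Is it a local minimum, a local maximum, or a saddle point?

The mixed partial ∂²g/∂p∂q is 0, so the Hessian at any point is diag(g_pp, g_qq) = diag(24(-3p^2 + 14p - 12), 12(3q^2 - 4q - 3)).
At (0, 0): H = diag(-288, -36).
Both eigenvalues are negative, so H is negative definite: a local maximum.

local maximum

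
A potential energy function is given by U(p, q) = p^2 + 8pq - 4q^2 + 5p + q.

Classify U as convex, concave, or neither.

U is quadratic, so its Hessian is the constant matrix H = [[2, 8], [8, -8]].
det(H) = -80, tr(H) = -6.
det(H) < 0, so H is indefinite: neither convex nor concave.

neither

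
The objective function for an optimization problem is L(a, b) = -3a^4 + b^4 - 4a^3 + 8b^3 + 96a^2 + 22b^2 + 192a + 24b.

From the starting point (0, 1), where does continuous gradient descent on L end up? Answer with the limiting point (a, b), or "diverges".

L is separable, so gradient descent decouples: a follows -∂L/∂a, b follows -∂L/∂b.
∂L/∂a = -12(a - 4)(a + 1)(a + 4); at a=0 this is 192, so a decreases.
∂L/∂b = 4(b + 1)(b + 2)(b + 3); at b=1 this is 96, so b decreases.
a converges to its nearest critical value -1 (a local min of the a-part); b converges to -1. The iterate converges to (-1, -1).

(-1, -1)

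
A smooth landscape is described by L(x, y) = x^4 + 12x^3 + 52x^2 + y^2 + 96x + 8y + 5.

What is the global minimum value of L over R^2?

L(x,y) separates as P(x) + Q(y) + 5, so its minimum is min P + min Q + 5.
P'(x) = 4(x + 2)(x + 3)(x + 4) vanishes at x ∈ {-4, -3, -2}; Q'(y) = 2y + 8 vanishes at y ∈ {-4}.
Local minima of P (where P''>0): P(-4)=-64, P(-2)=-64. Local minima of Q: Q(-4)=-16.
So the global minimum of L is P(-4) + Q(-4) + 5 = -64 − 16 + 5 = -75, attained at (-4, -4).

-75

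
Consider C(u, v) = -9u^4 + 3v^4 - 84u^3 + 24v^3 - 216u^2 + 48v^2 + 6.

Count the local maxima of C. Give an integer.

2

C separates as a function of u plus a function of v, so ∇C=0 decouples.
∂C/∂u = -36u(u + 3)(u + 4) = 0 at u ∈ {-4, -3, 0}; ∂C/∂v = 12v(v + 2)(v + 4) = 0 at v ∈ {-4, -2, 0}.
The Hessian is diagonal: diag(C_uu, C_vv). Second derivatives: C_uu(-4)=-144, C_uu(-3)=108, C_uu(0)=-432; C_vv(-4)=96, C_vv(-2)=-48, C_vv(0)=96.
Local maxima occur where both diagonal entries negative: (-4, -2), (0, -2). Count: 2.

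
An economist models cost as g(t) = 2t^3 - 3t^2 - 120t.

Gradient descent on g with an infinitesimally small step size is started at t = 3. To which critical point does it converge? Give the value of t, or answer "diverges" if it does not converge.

5

g'(t) = 6(t - 5)(t + 4), so g'(3) = -84.
Gradient descent moves in the -g' direction, i.e. t is increasing.
The nearest critical point in that direction is t = 5, where g'' = 54 > 0 (a local minimum). The iterate converges there.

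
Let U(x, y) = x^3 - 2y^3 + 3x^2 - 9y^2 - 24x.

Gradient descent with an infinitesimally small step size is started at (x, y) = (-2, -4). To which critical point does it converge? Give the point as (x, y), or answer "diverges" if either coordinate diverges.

U is separable, so gradient descent decouples: x follows -∂U/∂x, y follows -∂U/∂y.
∂U/∂x = 3(x - 2)(x + 4); at x=-2 this is -24, so x increases.
∂U/∂y = -6y(y + 3); at y=-4 this is -24, so y increases.
x converges to its nearest critical value 2 (a local min of the x-part); y converges to -3. The iterate converges to (2, -3).

(2, -3)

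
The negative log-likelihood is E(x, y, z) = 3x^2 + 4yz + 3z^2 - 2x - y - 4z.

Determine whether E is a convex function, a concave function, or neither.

E is quadratic, so its Hessian is the constant matrix H = [[6, 0, 0], [0, 0, 4], [0, 4, 6]].
Leading principal minors: 6, 0, -96.
Neither pattern holds ⇒ H is indefinite ⇒ neither convex nor concave.

neither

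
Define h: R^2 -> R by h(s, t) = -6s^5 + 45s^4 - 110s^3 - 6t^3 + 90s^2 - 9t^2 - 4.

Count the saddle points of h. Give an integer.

4

h separates as a function of s plus a function of t, so ∇h=0 decouples.
∂h/∂s = -30s(s - 3)(s - 2)(s - 1) = 0 at s ∈ {0, 1, 2, 3}; ∂h/∂t = -18t(t + 1) = 0 at t ∈ {-1, 0}.
The Hessian is diagonal: diag(h_ss, h_tt). Second derivatives: h_ss(0)=180, h_ss(1)=-60, h_ss(2)=60, h_ss(3)=-180; h_tt(-1)=18, h_tt(0)=-18.
Saddle points occur where the two diagonal entries have opposite signs: (0, 0), (1, -1), (2, 0), (3, -1). Count: 4.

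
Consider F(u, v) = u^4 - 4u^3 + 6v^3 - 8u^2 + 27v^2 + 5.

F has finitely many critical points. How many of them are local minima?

F separates as a function of u plus a function of v, so ∇F=0 decouples.
∂F/∂u = 4u(u - 4)(u + 1) = 0 at u ∈ {-1, 0, 4}; ∂F/∂v = 18v(v + 3) = 0 at v ∈ {-3, 0}.
The Hessian is diagonal: diag(F_uu, F_vv). Second derivatives: F_uu(-1)=20, F_uu(0)=-16, F_uu(4)=80; F_vv(-3)=-54, F_vv(0)=54.
Local minima occur where both diagonal entries positive: (-1, 0), (4, 0). Count: 2.

2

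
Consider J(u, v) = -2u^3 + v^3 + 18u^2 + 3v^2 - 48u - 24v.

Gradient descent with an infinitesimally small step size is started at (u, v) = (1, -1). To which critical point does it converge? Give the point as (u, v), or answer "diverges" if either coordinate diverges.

J is separable, so gradient descent decouples: u follows -∂J/∂u, v follows -∂J/∂v.
∂J/∂u = -6(u - 4)(u - 2); at u=1 this is -18, so u increases.
∂J/∂v = 3(v - 2)(v + 4); at v=-1 this is -27, so v increases.
u converges to its nearest critical value 2 (a local min of the u-part); v converges to 2. The iterate converges to (2, 2).

(2, 2)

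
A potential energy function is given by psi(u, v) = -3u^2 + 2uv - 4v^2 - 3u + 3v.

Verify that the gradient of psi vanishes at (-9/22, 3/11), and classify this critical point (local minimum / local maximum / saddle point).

local maximum

∇psi = (-6u + 2v - 3, 2u - 8v + 3); substituting (-9/22, 3/11) gives ∇psi = (0, 0), so (-9/22, 3/11) is indeed a critical point.
The Hessian of psi is constant: H = [[-6, 2], [2, -8]].
det(H) = (-6)·(-8) − 2² = 44.
det(H) > 0 and tr(H) = -14 < 0, so H is negative definite and the point is a local maximum.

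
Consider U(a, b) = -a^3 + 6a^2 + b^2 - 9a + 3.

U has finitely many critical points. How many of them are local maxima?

U separates as a function of a plus a function of b, so ∇U=0 decouples.
∂U/∂a = -3(a - 3)(a - 1) = 0 at a ∈ {1, 3}; ∂U/∂b = 2b = 0 at b ∈ {0}.
The Hessian is diagonal: diag(U_aa, U_bb). Second derivatives: U_aa(1)=6, U_aa(3)=-6; U_bb(0)=2.
Local maxima occur where both diagonal entries negative: none. Count: 0.

0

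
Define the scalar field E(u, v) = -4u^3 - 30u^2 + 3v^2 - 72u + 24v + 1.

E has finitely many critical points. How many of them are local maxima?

0

E separates as a function of u plus a function of v, so ∇E=0 decouples.
∂E/∂u = -12(u + 2)(u + 3) = 0 at u ∈ {-3, -2}; ∂E/∂v = 6(v + 4) = 0 at v ∈ {-4}.
The Hessian is diagonal: diag(E_uu, E_vv). Second derivatives: E_uu(-3)=12, E_uu(-2)=-12; E_vv(-4)=6.
Local maxima occur where both diagonal entries negative: none. Count: 0.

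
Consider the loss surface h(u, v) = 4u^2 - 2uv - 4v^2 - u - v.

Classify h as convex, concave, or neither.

neither

h is quadratic, so its Hessian is the constant matrix H = [[8, -2], [-2, -8]].
det(H) = -68, tr(H) = 0.
det(H) < 0, so H is indefinite: neither convex nor concave.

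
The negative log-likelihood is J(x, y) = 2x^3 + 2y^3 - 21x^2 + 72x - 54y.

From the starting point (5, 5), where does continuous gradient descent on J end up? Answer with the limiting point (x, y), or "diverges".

(4, 3)

J is separable, so gradient descent decouples: x follows -∂J/∂x, y follows -∂J/∂y.
∂J/∂x = 6(x - 4)(x - 3); at x=5 this is 12, so x decreases.
∂J/∂y = 6(y - 3)(y + 3); at y=5 this is 96, so y decreases.
x converges to its nearest critical value 4 (a local min of the x-part); y converges to 3. The iterate converges to (4, 3).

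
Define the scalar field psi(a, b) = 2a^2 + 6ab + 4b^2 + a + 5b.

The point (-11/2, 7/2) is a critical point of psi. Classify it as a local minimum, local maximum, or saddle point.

saddle point

The Hessian of psi is constant: H = [[4, 6], [6, 8]].
det(H) = 4·8 − 6² = -4.
Since det(H) < 0, H is indefinite and the critical point is a saddle point.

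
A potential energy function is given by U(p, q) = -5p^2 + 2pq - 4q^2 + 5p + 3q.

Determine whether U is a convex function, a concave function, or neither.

U is quadratic, so its Hessian is the constant matrix H = [[-10, 2], [2, -8]].
det(H) = 76, tr(H) = -18.
det(H) > 0 and tr(H) < 0, so H is negative definite everywhere: concave.

concave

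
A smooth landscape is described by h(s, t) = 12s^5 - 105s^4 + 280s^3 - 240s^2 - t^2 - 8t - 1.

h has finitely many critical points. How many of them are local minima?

h separates as a function of s plus a function of t, so ∇h=0 decouples.
∂h/∂s = 60s(s - 4)(s - 2)(s - 1) = 0 at s ∈ {0, 1, 2, 4}; ∂h/∂t = -2(t + 4) = 0 at t ∈ {-4}.
The Hessian is diagonal: diag(h_ss, h_tt). Second derivatives: h_ss(0)=-480, h_ss(1)=180, h_ss(2)=-240, h_ss(4)=1440; h_tt(-4)=-2.
Local minima occur where both diagonal entries positive: none. Count: 0.

0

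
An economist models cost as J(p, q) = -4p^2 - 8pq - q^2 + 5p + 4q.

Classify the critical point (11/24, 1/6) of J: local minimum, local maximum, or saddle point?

The Hessian of J is constant: H = [[-8, -8], [-8, -2]].
det(H) = (-8)·(-2) − (-8)² = -48.
Since det(H) < 0, H is indefinite and the critical point is a saddle point.

saddle point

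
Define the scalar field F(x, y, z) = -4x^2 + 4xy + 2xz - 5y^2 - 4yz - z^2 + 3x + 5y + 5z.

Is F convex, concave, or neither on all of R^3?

concave

F is quadratic, so its Hessian is the constant matrix H = [[-8, 4, 2], [4, -10, -4], [2, -4, -2]].
Leading principal minors: -8, 64, -24.
Signs alternate −, +, − ⇒ H ≺ 0 ⇒ concave.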